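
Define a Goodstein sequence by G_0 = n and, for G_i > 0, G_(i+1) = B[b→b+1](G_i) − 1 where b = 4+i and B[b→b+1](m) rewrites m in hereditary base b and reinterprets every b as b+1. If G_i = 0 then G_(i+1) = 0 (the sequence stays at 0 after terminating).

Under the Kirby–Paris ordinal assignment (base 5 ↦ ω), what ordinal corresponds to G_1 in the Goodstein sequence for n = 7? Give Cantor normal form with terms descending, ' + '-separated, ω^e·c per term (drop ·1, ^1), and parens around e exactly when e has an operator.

ω + 2

base 4: 7 = 4 + 3; at 5: 5 + 3 = 8; next = 7
base 5: 7 = 5 + 2; at 6: 6 + 2 = 8; next = 7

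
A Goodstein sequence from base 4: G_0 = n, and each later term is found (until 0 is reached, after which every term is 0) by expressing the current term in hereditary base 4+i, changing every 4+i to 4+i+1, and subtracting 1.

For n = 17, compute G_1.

25

step 0: 17 = 4^2 + 1; sub 5 for 4: 5^2 + 1; = 26; G_1 = 26−1 = 25
step 1: 25 = 5^2; sub 6 for 5: 6^2; = 36; G_2 = 36−1 = 35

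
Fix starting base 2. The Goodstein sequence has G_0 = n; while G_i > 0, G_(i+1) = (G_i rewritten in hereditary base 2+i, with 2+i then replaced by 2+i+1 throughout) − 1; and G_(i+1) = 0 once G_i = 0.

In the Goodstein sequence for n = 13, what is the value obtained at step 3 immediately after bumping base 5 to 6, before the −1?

base 2: 13 = 2^(2 + 1) + 2^2 + 1; at 3: 3^(3 + 1) + 3^3 + 1 = 109; next = 108
base 3: 108 = 3^(3 + 1) + 3^3; at 4: 4^(4 + 1) + 4^4 = 1280; next = 1279
base 4: 1279 = 4^(4 + 1) + 3·4^3 + 3·4^2 + 3·4 + 3; at 5: 5^(5 + 1) + 3·5^3 + 3·5^2 + 3·5 + 3 = 16093; next = 16092
base 5: 16092 = 5^(5 + 1) + 3·5^3 + 3·5^2 + 3·5 + 2; at 6: 6^(6 + 1) + 3·6^3 + 3·6^2 + 3·6 + 2 = 280712; next = 280711

280712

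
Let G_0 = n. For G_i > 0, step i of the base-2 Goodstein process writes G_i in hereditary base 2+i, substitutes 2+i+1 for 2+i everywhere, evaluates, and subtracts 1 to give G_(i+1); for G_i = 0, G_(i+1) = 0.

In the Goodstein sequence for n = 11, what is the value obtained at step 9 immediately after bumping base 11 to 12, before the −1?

(0) 11|_2 = 2^(2 + 1) + 2 + 1 ↦ 3^(3 + 1) + 3 + 1|_3 = 85 ⇒ 84
(1) 84|_3 = 3^(3 + 1) + 3 ↦ 4^(4 + 1) + 4|_4 = 1028 ⇒ 1027
(2) 1027|_4 = 4^(4 + 1) + 3 ↦ 5^(5 + 1) + 3|_5 = 15628 ⇒ 15627
(3) 15627|_5 = 5^(5 + 1) + 2 ↦ 6^(6 + 1) + 2|_6 = 279938 ⇒ 279937
(4) 279937|_6 = 6^(6 + 1) + 1 ↦ 7^(7 + 1) + 1|_7 = 5764802 ⇒ 5764801
(5) 5764801|_7 = 7^(7 + 1) ↦ 8^(8 + 1)|_8 = 134217728 ⇒ 134217727
(6) 134217727|_8 = 7·8^8 + 7·8^7 + 7·8^6 + 7·8^5 + 7·8^4 + 7·8^3 + 7·8^2 + 7·8 + 7 ↦ 7·9^9 + 7·9^7 + 7·9^6 + 7·9^5 + 7·9^4 + 7·9^3 + 7·9^2 + 7·9 + 7|_9 = 2749609303 ⇒ 2749609302
(7) 2749609302|_9 = 7·9^9 + 7·9^7 + 7·9^6 + 7·9^5 + 7·9^4 + 7·9^3 + 7·9^2 + 7·9 + 6 ↦ 7·10^10 + 7·10^7 + 7·10^6 + 7·10^5 + 7·10^4 + 7·10^3 + 7·10^2 + 7·10 + 6|_10 = 70077777776 ⇒ 70077777775
(8) 70077777775|_10 = 7·10^10 + 7·10^7 + 7·10^6 + 7·10^5 + 7·10^4 + 7·10^3 + 7·10^2 + 7·10 + 5 ↦ 7·11^11 + 7·11^7 + 7·11^6 + 7·11^5 + 7·11^4 + 7·11^3 + 7·11^2 + 7·11 + 5|_11 = 1997331745491 ⇒ 1997331745490

62412976762504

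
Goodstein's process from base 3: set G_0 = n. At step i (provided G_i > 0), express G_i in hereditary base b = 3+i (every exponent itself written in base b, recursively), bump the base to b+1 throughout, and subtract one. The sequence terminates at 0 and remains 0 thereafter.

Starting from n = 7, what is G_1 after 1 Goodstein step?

8

G_0=7  [base 3] 2·3 + 1  →[3↦4]→  2·4 + 1 = 9  −1 ⇒ G_1=8
G_1=8  [base 4] 2·4  →[4↦5]→  2·5 = 10  −1 ⇒ G_2=9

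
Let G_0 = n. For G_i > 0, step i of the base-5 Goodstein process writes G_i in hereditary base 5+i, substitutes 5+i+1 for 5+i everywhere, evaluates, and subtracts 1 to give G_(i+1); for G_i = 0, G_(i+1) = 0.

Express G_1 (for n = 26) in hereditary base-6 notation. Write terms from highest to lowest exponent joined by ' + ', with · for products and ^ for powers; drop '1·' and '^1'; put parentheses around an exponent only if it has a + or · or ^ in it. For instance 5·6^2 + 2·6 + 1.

i=0: 26 = 5^2 + 1 (b=5); 5→6: 6^2 + 1 = 37; 37−1 = 36
i=1: 36 = 6^2 (b=6); 6→7: 7^2 = 49; 49−1 = 48

6^2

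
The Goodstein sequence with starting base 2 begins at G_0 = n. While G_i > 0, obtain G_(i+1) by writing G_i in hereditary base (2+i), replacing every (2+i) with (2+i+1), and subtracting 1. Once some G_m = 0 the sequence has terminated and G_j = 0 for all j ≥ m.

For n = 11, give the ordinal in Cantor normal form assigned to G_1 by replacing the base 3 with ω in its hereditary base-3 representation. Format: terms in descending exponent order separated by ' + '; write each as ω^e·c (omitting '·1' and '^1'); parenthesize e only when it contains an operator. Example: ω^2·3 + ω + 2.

i=0: 11 = 2^(2 + 1) + 2 + 1 (b=2); 2→3: 3^(3 + 1) + 3 + 1 = 85; 85−1 = 84
i=1: 84 = 3^(3 + 1) + 3 (b=3); 3→4: 4^(4 + 1) + 4 = 1028; 1028−1 = 1027

ω^(ω + 1) + ω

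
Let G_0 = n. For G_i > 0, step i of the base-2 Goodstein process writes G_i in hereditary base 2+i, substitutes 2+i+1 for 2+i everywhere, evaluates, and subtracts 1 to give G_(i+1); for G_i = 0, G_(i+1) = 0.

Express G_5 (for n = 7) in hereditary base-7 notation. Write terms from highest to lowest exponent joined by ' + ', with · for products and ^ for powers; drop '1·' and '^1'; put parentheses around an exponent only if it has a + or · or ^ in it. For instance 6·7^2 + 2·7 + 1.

7^7

step 0: 7 = 2^2 + 2 + 1; sub 3 for 2: 3^3 + 3 + 1; = 31; G_1 = 31−1 = 30
step 1: 30 = 3^3 + 3; sub 4 for 3: 4^4 + 4; = 260; G_2 = 260−1 = 259
step 2: 259 = 4^4 + 3; sub 5 for 4: 5^5 + 3; = 3128; G_3 = 3128−1 = 3127
step 3: 3127 = 5^5 + 2; sub 6 for 5: 6^6 + 2; = 46658; G_4 = 46658−1 = 46657
step 4: 46657 = 6^6 + 1; sub 7 for 6: 7^7 + 1; = 823544; G_5 = 823544−1 = 823543
step 5: 823543 = 7^7; sub 8 for 7: 8^8; = 16777216; G_6 = 16777216−1 = 16777215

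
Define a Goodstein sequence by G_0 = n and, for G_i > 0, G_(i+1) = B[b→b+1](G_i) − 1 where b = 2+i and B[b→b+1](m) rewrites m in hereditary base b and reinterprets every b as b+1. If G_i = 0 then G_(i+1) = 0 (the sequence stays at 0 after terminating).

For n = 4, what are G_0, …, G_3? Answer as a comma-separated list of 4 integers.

4, 26, 41, 60

step 0: 4 = 2^2; sub 3 for 2: 3^3; = 27; G_1 = 27−1 = 26
step 1: 26 = 2·3^2 + 2·3 + 2; sub 4 for 3: 2·4^2 + 2·4 + 2; = 42; G_2 = 42−1 = 41
step 2: 41 = 2·4^2 + 2·4 + 1; sub 5 for 4: 2·5^2 + 2·5 + 1; = 61; G_3 = 61−1 = 60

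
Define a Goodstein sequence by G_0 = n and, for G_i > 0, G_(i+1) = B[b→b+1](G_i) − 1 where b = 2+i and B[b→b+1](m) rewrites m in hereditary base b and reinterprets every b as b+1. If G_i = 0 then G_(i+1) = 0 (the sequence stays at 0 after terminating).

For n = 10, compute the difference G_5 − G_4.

base 2: 10 = 2^(2 + 1) + 2; at 3: 3^(3 + 1) + 3 = 84; next = 83
base 3: 83 = 3^(3 + 1) + 2; at 4: 4^(4 + 1) + 2 = 1026; next = 1025
base 4: 1025 = 4^(4 + 1) + 1; at 5: 5^(5 + 1) + 1 = 15626; next = 15625
base 5: 15625 = 5^(5 + 1); at 6: 6^(6 + 1) = 279936; next = 279935
base 6: 279935 = 5·6^6 + 5·6^5 + 5·6^4 + 5·6^3 + 5·6^2 + 5·6 + 5; at 7: 5·7^7 + 5·7^5 + 5·7^4 + 5·7^3 + 5·7^2 + 5·7 + 5 = 4215755; next = 4215754

3935819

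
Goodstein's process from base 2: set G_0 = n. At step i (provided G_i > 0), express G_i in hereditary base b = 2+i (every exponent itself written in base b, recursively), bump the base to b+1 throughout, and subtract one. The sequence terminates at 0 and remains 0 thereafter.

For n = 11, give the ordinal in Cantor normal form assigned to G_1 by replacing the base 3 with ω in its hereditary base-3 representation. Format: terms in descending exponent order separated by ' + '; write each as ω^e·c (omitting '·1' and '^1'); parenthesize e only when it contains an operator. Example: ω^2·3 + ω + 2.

[0] 11 ≡ 2^(2 + 1) + 2 + 1 (base 2). Lift 3: 85. −1: 84.
[1] 84 ≡ 3^(3 + 1) + 3 (base 3). Lift 4: 1028. −1: 1027.

ω^(ω + 1) + ω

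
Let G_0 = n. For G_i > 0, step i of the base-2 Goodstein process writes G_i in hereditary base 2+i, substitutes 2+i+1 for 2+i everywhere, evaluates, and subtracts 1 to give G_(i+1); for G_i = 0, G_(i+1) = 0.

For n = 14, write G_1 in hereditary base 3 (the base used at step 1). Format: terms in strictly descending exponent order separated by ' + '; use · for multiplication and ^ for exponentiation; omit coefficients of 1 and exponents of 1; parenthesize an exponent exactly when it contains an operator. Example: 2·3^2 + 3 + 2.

i=0: 14 = 2^(2 + 1) + 2^2 + 2 (b=2); 2→3: 3^(3 + 1) + 3^3 + 3 = 111; 111−1 = 110
i=1: 110 = 3^(3 + 1) + 3^3 + 2 (b=3); 3→4: 4^(4 + 1) + 4^4 + 2 = 1282; 1282−1 = 1281

3^(3 + 1) + 3^3 + 2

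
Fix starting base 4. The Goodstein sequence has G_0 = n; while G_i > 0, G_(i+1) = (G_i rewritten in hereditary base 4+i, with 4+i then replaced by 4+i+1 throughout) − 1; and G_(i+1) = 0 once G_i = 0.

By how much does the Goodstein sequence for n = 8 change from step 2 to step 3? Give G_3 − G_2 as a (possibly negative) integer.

0

G_0 = 8. HB_4(8) = 2·4. Bump = 10. G_1 = 9.
G_1 = 9. HB_5(9) = 5 + 4. Bump = 10. G_2 = 9.
G_2 = 9. HB_6(9) = 6 + 3. Bump = 10. G_3 = 9.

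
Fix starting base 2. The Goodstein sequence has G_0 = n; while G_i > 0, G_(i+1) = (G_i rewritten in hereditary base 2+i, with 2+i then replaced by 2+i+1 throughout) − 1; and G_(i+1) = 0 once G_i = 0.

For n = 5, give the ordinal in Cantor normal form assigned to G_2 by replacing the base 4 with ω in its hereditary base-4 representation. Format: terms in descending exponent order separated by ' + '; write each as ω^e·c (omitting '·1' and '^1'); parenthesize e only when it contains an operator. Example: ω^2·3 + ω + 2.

ω^3·3 + ω^2·3 + ω·3 + 3

step 0: 5 = 2^2 + 1; sub 3 for 2: 3^3 + 1; = 28; G_1 = 28−1 = 27
step 1: 27 = 3^3; sub 4 for 3: 4^4; = 256; G_2 = 256−1 = 255
step 2: 255 = 3·4^3 + 3·4^2 + 3·4 + 3; sub 5 for 4: 3·5^3 + 3·5^2 + 3·5 + 3; = 468; G_3 = 468−1 = 467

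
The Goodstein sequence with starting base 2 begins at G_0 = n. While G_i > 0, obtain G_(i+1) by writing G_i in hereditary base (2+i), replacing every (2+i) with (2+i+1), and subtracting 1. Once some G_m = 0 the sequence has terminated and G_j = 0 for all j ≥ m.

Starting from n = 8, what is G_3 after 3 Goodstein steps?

8 —HB2→ 2^(2 + 1) —bump→ 3^(3 + 1) = 81 —(−1)→ 80
80 —HB3→ 2·3^3 + 2·3^2 + 2·3 + 2 —bump→ 2·4^4 + 2·4^2 + 2·4 + 2 = 554 —(−1)→ 553
553 —HB4→ 2·4^4 + 2·4^2 + 2·4 + 1 —bump→ 2·5^5 + 2·5^2 + 2·5 + 1 = 6311 —(−1)→ 6310
6310 —HB5→ 2·5^5 + 2·5^2 + 2·5 —bump→ 2·6^6 + 2·6^2 + 2·6 = 93396 —(−1)→ 93395

6310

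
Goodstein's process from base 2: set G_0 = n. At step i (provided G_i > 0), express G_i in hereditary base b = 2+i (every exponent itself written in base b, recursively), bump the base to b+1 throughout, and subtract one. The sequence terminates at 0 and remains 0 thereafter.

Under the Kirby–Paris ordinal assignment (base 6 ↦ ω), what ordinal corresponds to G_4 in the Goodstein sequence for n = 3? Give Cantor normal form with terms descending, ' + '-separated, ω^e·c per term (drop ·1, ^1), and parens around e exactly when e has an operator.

[0] 3 ≡ 2 + 1 (base 2). Lift 3: 4. −1: 3.
[1] 3 ≡ 3 (base 3). Lift 4: 4. −1: 3.
[2] 3 ≡ 3 (base 4). Lift 5: 3. −1: 2.
[3] 2 ≡ 2 (base 5). Lift 6: 2. −1: 1.

1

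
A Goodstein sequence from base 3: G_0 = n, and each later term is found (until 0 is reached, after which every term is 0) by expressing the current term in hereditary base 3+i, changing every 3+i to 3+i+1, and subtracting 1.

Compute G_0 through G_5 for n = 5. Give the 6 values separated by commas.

G_0 = 5. HB_3(5) = 3 + 2. Bump = 6. G_1 = 5.
G_1 = 5. HB_4(5) = 4 + 1. Bump = 6. G_2 = 5.
G_2 = 5. HB_5(5) = 5. Bump = 6. G_3 = 5.
G_3 = 5. HB_6(5) = 5. Bump = 5. G_4 = 4.
G_4 = 4. HB_7(4) = 4. Bump = 4. G_5 = 3.

5, 5, 5, 5, 4, 3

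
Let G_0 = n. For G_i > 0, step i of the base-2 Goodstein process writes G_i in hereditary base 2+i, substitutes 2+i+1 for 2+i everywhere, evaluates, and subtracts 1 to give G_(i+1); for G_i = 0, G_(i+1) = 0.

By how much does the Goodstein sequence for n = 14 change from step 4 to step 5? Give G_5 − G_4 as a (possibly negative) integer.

5536249

[0] 14 ≡ 2^(2 + 1) + 2^2 + 2 (base 2). Lift 3: 111. −1: 110.
[1] 110 ≡ 3^(3 + 1) + 3^3 + 2 (base 3). Lift 4: 1282. −1: 1281.
[2] 1281 ≡ 4^(4 + 1) + 4^4 + 1 (base 4). Lift 5: 18751. −1: 18750.
[3] 18750 ≡ 5^(5 + 1) + 5^5 (base 5). Lift 6: 326592. −1: 326591.
[4] 326591 ≡ 6^(6 + 1) + 5·6^5 + 5·6^4 + 5·6^3 + 5·6^2 + 5·6 + 5 (base 6). Lift 7: 5862841. −1: 5862840.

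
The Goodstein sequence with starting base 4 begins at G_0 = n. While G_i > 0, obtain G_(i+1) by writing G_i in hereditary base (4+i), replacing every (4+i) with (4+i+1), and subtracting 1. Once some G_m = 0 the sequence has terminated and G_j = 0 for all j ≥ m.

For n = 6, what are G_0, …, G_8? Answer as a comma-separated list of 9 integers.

6, 6, 6, 6, 5, 4, 3, 2, 1

step 0: 6 = 4 + 2; sub 5 for 4: 5 + 2; = 7; G_1 = 7−1 = 6
step 1: 6 = 5 + 1; sub 6 for 5: 6 + 1; = 7; G_2 = 7−1 = 6
step 2: 6 = 6; sub 7 for 6: 7; = 7; G_3 = 7−1 = 6
step 3: 6 = 6; sub 8 for 7: 6; = 6; G_4 = 6−1 = 5
step 4: 5 = 5; sub 9 for 8: 5; = 5; G_5 = 5−1 = 4
step 5: 4 = 4; sub 10 for 9: 4; = 4; G_6 = 4−1 = 3
step 6: 3 = 3; sub 11 for 10: 3; = 3; G_7 = 3−1 = 2
step 7: 2 = 2; sub 12 for 11: 2; = 2; G_8 = 2−1 = 1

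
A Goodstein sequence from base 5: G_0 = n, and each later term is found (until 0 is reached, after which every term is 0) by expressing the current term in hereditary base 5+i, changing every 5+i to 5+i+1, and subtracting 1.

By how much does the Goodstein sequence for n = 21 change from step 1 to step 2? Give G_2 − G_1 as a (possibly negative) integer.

3

G_0 = 21. HB_5(21) = 4·5 + 1. Bump = 25. G_1 = 24.
G_1 = 24. HB_6(24) = 4·6. Bump = 28. G_2 = 27.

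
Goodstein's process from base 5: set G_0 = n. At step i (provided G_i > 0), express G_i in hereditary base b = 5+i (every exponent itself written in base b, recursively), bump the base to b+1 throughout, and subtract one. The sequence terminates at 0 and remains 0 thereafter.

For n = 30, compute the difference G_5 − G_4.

18

(0) 30|_5 = 5^2 + 5 ↦ 6^2 + 6|_6 = 42 ⇒ 41
(1) 41|_6 = 6^2 + 5 ↦ 7^2 + 5|_7 = 54 ⇒ 53
(2) 53|_7 = 7^2 + 4 ↦ 8^2 + 4|_8 = 68 ⇒ 67
(3) 67|_8 = 8^2 + 3 ↦ 9^2 + 3|_9 = 84 ⇒ 83
(4) 83|_9 = 9^2 + 2 ↦ 10^2 + 2|_10 = 102 ⇒ 101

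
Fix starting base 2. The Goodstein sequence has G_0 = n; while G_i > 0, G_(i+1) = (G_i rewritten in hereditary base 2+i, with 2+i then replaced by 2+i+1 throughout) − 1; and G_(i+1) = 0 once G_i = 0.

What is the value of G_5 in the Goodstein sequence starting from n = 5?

i=0: 5 = 2^2 + 1 (b=2); 2→3: 3^3 + 1 = 28; 28−1 = 27
i=1: 27 = 3^3 (b=3); 3→4: 4^4 = 256; 256−1 = 255
i=2: 255 = 3·4^3 + 3·4^2 + 3·4 + 3 (b=4); 4→5: 3·5^3 + 3·5^2 + 3·5 + 3 = 468; 468−1 = 467
i=3: 467 = 3·5^3 + 3·5^2 + 3·5 + 2 (b=5); 5→6: 3·6^3 + 3·6^2 + 3·6 + 2 = 776; 776−1 = 775
i=4: 775 = 3·6^3 + 3·6^2 + 3·6 + 1 (b=6); 6→7: 3·7^3 + 3·7^2 + 3·7 + 1 = 1198; 1198−1 = 1197
i=5: 1197 = 3·7^3 + 3·7^2 + 3·7 (b=7); 7→8: 3·8^3 + 3·8^2 + 3·8 = 1752; 1752−1 = 1751

1197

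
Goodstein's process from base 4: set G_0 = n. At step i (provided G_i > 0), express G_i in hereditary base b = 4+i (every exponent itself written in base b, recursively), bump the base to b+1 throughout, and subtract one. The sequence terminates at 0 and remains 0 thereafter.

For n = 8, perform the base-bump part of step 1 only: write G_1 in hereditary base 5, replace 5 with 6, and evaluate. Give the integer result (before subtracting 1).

10

[0] 8 ≡ 2·4 (base 4). Lift 5: 10. −1: 9.
[1] 9 ≡ 5 + 4 (base 5). Lift 6: 10. −1: 9.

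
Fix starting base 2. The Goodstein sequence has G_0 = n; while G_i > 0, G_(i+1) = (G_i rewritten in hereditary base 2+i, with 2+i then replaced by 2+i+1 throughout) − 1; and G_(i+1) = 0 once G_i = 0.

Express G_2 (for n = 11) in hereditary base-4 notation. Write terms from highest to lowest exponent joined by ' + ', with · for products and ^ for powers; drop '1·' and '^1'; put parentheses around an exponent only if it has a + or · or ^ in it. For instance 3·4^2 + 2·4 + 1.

4^(4 + 1) + 3

G_0=11  [base 2] 2^(2 + 1) + 2 + 1  →[2↦3]→  3^(3 + 1) + 3 + 1 = 85  −1 ⇒ G_1=84
G_1=84  [base 3] 3^(3 + 1) + 3  →[3↦4]→  4^(4 + 1) + 4 = 1028  −1 ⇒ G_2=1027
G_2=1027  [base 4] 4^(4 + 1) + 3  →[4↦5]→  5^(5 + 1) + 3 = 15628  −1 ⇒ G_3=15627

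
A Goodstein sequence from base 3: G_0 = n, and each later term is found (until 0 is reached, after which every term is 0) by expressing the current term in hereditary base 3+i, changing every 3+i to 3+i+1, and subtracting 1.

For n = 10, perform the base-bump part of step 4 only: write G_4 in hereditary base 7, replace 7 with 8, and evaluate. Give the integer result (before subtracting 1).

G_0=10  [base 3] 3^2 + 1  →[3↦4]→  4^2 + 1 = 17  −1 ⇒ G_1=16
G_1=16  [base 4] 4^2  →[4↦5]→  5^2 = 25  −1 ⇒ G_2=24
G_2=24  [base 5] 4·5 + 4  →[5↦6]→  4·6 + 4 = 28  −1 ⇒ G_3=27
G_3=27  [base 6] 4·6 + 3  →[6↦7]→  4·7 + 3 = 31  −1 ⇒ G_4=30
G_4=30  [base 7] 4·7 + 2  →[7↦8]→  4·8 + 2 = 34  −1 ⇒ G_5=33

34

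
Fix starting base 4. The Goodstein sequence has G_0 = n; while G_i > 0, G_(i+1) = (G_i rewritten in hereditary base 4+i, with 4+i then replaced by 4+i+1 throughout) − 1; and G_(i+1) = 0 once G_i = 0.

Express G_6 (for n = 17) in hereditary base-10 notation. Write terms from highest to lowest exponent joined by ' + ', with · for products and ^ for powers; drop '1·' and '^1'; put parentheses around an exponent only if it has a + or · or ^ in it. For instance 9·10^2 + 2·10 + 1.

5·10 + 1

G_0=17  [base 4] 4^2 + 1  →[4↦5]→  5^2 + 1 = 26  −1 ⇒ G_1=25
G_1=25  [base 5] 5^2  →[5↦6]→  6^2 = 36  −1 ⇒ G_2=35
G_2=35  [base 6] 5·6 + 5  →[6↦7]→  5·7 + 5 = 40  −1 ⇒ G_3=39
G_3=39  [base 7] 5·7 + 4  →[7↦8]→  5·8 + 4 = 44  −1 ⇒ G_4=43
G_4=43  [base 8] 5·8 + 3  →[8↦9]→  5·9 + 3 = 48  −1 ⇒ G_5=47
G_5=47  [base 9] 5·9 + 2  →[9↦10]→  5·10 + 2 = 52  −1 ⇒ G_6=51
G_6=51  [base 10] 5·10 + 1  →[10↦11]→  5·11 + 1 = 56  −1 ⇒ G_7=55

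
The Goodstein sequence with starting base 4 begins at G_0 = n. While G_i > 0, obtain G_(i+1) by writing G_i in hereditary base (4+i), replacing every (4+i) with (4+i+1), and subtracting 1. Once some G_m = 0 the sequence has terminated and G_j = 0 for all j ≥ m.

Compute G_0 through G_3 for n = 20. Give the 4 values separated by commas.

base 4: 20 = 4^2 + 4; at 5: 5^2 + 5 = 30; next = 29
base 5: 29 = 5^2 + 4; at 6: 6^2 + 4 = 40; next = 39
base 6: 39 = 6^2 + 3; at 7: 7^2 + 3 = 52; next = 51

20, 29, 39, 51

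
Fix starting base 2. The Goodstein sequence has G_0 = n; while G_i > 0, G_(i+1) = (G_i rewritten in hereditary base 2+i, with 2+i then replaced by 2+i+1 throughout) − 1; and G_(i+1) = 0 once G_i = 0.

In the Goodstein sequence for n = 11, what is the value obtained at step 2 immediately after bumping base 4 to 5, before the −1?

base 2: 11 = 2^(2 + 1) + 2 + 1; at 3: 3^(3 + 1) + 3 + 1 = 85; next = 84
base 3: 84 = 3^(3 + 1) + 3; at 4: 4^(4 + 1) + 4 = 1028; next = 1027

15628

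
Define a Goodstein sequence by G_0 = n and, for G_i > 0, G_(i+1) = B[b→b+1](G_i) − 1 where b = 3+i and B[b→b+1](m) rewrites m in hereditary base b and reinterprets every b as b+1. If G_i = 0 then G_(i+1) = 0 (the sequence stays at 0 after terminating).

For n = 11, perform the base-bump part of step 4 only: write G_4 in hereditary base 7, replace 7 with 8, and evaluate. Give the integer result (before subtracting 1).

44

G_0 = 11. HB_3(11) = 3^2 + 2. Bump = 18. G_1 = 17.
G_1 = 17. HB_4(17) = 4^2 + 1. Bump = 26. G_2 = 25.
G_2 = 25. HB_5(25) = 5^2. Bump = 36. G_3 = 35.
G_3 = 35. HB_6(35) = 5·6 + 5. Bump = 40. G_4 = 39.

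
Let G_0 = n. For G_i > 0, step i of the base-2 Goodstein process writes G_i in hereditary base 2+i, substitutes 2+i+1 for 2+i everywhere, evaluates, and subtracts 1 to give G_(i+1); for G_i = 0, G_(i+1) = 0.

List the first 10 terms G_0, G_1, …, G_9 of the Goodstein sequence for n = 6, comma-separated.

6 —HB2→ 2^2 + 2 —bump→ 3^3 + 3 = 30 —(−1)→ 29
29 —HB3→ 3^3 + 2 —bump→ 4^4 + 2 = 258 —(−1)→ 257
257 —HB4→ 4^4 + 1 —bump→ 5^5 + 1 = 3126 —(−1)→ 3125
3125 —HB5→ 5^5 —bump→ 6^6 = 46656 —(−1)→ 46655
46655 —HB6→ 5·6^5 + 5·6^4 + 5·6^3 + 5·6^2 + 5·6 + 5 —bump→ 5·7^5 + 5·7^4 + 5·7^3 + 5·7^2 + 5·7 + 5 = 98040 —(−1)→ 98039
98039 —HB7→ 5·7^5 + 5·7^4 + 5·7^3 + 5·7^2 + 5·7 + 4 —bump→ 5·8^5 + 5·8^4 + 5·8^3 + 5·8^2 + 5·8 + 4 = 187244 —(−1)→ 187243
187243 —HB8→ 5·8^5 + 5·8^4 + 5·8^3 + 5·8^2 + 5·8 + 3 —bump→ 5·9^5 + 5·9^4 + 5·9^3 + 5·9^2 + 5·9 + 3 = 332148 —(−1)→ 332147
332147 —HB9→ 5·9^5 + 5·9^4 + 5·9^3 + 5·9^2 + 5·9 + 2 —bump→ 5·10^5 + 5·10^4 + 5·10^3 + 5·10^2 + 5·10 + 2 = 555552 —(−1)→ 555551
555551 —HB10→ 5·10^5 + 5·10^4 + 5·10^3 + 5·10^2 + 5·10 + 1 —bump→ 5·11^5 + 5·11^4 + 5·11^3 + 5·11^2 + 5·11 + 1 = 885776 —(−1)→ 885775

6, 29, 257, 3125, 46655, 98039, 187243, 332147, 555551, 885775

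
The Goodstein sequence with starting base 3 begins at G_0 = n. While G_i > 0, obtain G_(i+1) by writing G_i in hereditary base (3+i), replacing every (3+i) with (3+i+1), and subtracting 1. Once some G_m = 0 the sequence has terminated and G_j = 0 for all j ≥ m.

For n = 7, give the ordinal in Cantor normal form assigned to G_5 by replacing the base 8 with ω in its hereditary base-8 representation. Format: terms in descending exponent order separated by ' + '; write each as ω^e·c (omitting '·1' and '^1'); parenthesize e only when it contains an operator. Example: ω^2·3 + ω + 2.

step 0: 7 = 2·3 + 1; sub 4 for 3: 2·4 + 1; = 9; G_1 = 9−1 = 8
step 1: 8 = 2·4; sub 5 for 4: 2·5; = 10; G_2 = 10−1 = 9
step 2: 9 = 5 + 4; sub 6 for 5: 6 + 4; = 10; G_3 = 10−1 = 9
step 3: 9 = 6 + 3; sub 7 for 6: 7 + 3; = 10; G_4 = 10−1 = 9
step 4: 9 = 7 + 2; sub 8 for 7: 8 + 2; = 10; G_5 = 10−1 = 9
step 5: 9 = 8 + 1; sub 9 for 8: 9 + 1; = 10; G_6 = 10−1 = 9

ω + 1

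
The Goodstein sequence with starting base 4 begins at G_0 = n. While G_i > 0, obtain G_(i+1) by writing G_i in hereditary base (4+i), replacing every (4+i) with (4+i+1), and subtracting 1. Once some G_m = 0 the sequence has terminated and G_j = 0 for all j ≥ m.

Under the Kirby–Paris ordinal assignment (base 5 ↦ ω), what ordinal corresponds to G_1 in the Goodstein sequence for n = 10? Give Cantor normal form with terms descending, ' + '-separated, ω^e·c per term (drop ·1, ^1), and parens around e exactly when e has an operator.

[0] 10 ≡ 2·4 + 2 (base 4). Lift 5: 12. −1: 11.
[1] 11 ≡ 2·5 + 1 (base 5). Lift 6: 13. −1: 12.

ω·2 + 1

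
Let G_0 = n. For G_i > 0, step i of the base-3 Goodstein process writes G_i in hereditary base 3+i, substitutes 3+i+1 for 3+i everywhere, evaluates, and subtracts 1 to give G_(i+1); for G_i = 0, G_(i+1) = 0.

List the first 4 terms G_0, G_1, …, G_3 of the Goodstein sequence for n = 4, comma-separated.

4, 4, 4, 3

i=0: 4 = 3 + 1 (b=3); 3→4: 4 + 1 = 5; 5−1 = 4
i=1: 4 = 4 (b=4); 4→5: 5 = 5; 5−1 = 4
i=2: 4 = 4 (b=5); 5→6: 4 = 4; 4−1 = 3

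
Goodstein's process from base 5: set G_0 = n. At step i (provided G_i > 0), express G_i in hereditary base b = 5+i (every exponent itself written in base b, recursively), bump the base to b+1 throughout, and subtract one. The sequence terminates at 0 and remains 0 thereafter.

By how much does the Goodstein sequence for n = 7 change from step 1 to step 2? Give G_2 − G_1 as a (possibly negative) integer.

[0] 7 ≡ 5 + 2 (base 5). Lift 6: 8. −1: 7.
[1] 7 ≡ 6 + 1 (base 6). Lift 7: 8. −1: 7.

0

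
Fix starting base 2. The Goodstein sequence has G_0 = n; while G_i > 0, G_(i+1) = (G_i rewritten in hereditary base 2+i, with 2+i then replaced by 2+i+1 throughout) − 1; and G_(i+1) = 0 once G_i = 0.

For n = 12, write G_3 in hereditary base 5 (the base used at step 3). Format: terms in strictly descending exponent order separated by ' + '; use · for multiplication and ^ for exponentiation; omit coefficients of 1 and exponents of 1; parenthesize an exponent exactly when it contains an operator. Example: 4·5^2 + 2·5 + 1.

12 —HB2→ 2^(2 + 1) + 2^2 —bump→ 3^(3 + 1) + 3^3 = 108 —(−1)→ 107
107 —HB3→ 3^(3 + 1) + 2·3^2 + 2·3 + 2 —bump→ 4^(4 + 1) + 2·4^2 + 2·4 + 2 = 1066 —(−1)→ 1065
1065 —HB4→ 4^(4 + 1) + 2·4^2 + 2·4 + 1 —bump→ 5^(5 + 1) + 2·5^2 + 2·5 + 1 = 15686 —(−1)→ 15685
15685 —HB5→ 5^(5 + 1) + 2·5^2 + 2·5 —bump→ 6^(6 + 1) + 2·6^2 + 2·6 = 280020 —(−1)→ 280019

5^(5 + 1) + 2·5^2 + 2·5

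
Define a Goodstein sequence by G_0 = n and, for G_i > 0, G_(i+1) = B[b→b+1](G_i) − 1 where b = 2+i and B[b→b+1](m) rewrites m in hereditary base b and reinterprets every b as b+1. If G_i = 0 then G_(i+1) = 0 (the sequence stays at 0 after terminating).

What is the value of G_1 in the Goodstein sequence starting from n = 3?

(0) 3|_2 = 2 + 1 ↦ 3 + 1|_3 = 4 ⇒ 3
(1) 3|_3 = 3 ↦ 4|_4 = 4 ⇒ 3

3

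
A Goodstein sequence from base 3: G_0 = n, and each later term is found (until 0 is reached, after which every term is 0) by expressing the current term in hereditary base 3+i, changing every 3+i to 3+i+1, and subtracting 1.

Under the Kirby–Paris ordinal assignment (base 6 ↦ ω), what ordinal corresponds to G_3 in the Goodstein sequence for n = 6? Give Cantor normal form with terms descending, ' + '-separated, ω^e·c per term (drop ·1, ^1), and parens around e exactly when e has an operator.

6 —HB3→ 2·3 —bump→ 2·4 = 8 —(−1)→ 7
7 —HB4→ 4 + 3 —bump→ 5 + 3 = 8 —(−1)→ 7
7 —HB5→ 5 + 2 —bump→ 6 + 2 = 8 —(−1)→ 7

ω + 1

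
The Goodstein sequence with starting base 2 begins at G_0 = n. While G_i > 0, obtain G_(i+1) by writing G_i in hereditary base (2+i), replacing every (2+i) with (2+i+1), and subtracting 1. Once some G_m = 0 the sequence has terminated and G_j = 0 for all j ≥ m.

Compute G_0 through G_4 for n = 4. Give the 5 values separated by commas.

i=0: 4 = 2^2 (b=2); 2→3: 3^3 = 27; 27−1 = 26
i=1: 26 = 2·3^2 + 2·3 + 2 (b=3); 3→4: 2·4^2 + 2·4 + 2 = 42; 42−1 = 41
i=2: 41 = 2·4^2 + 2·4 + 1 (b=4); 4→5: 2·5^2 + 2·5 + 1 = 61; 61−1 = 60
i=3: 60 = 2·5^2 + 2·5 (b=5); 5→6: 2·6^2 + 2·6 = 84; 84−1 = 83

4, 26, 41, 60, 83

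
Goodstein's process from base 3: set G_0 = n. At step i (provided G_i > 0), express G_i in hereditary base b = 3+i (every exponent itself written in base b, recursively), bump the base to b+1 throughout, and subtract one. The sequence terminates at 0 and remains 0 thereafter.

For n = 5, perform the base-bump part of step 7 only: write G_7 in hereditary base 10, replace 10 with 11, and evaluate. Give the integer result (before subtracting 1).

step 0: 5 = 3 + 2; sub 4 for 3: 4 + 2; = 6; G_1 = 6−1 = 5
step 1: 5 = 4 + 1; sub 5 for 4: 5 + 1; = 6; G_2 = 6−1 = 5
step 2: 5 = 5; sub 6 for 5: 6; = 6; G_3 = 6−1 = 5
step 3: 5 = 5; sub 7 for 6: 5; = 5; G_4 = 5−1 = 4
step 4: 4 = 4; sub 8 for 7: 4; = 4; G_5 = 4−1 = 3
step 5: 3 = 3; sub 9 for 8: 3; = 3; G_6 = 3−1 = 2
step 6: 2 = 2; sub 10 for 9: 2; = 2; G_7 = 2−1 = 1
step 7: 1 = 1; sub 11 for 10: 1; = 1; G_8 = 1−1 = 0

1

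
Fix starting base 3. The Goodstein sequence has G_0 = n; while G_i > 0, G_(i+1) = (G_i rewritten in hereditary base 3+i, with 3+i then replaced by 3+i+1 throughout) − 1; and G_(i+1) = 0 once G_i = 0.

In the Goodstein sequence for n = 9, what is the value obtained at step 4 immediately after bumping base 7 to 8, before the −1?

24

[0] 9 ≡ 3^2 (base 3). Lift 4: 16. −1: 15.
[1] 15 ≡ 3·4 + 3 (base 4). Lift 5: 18. −1: 17.
[2] 17 ≡ 3·5 + 2 (base 5). Lift 6: 20. −1: 19.
[3] 19 ≡ 3·6 + 1 (base 6). Lift 7: 22. −1: 21.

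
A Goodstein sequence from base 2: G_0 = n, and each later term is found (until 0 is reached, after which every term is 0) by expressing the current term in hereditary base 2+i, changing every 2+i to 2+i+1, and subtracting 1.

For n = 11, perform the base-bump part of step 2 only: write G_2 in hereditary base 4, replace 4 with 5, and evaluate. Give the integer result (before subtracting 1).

i=0: 11 = 2^(2 + 1) + 2 + 1 (b=2); 2→3: 3^(3 + 1) + 3 + 1 = 85; 85−1 = 84
i=1: 84 = 3^(3 + 1) + 3 (b=3); 3→4: 4^(4 + 1) + 4 = 1028; 1028−1 = 1027

15628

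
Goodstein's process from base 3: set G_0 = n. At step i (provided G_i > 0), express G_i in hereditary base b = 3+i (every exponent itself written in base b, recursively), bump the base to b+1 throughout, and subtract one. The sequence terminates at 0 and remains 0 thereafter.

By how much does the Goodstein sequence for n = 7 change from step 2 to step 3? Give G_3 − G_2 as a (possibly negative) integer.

[0] 7 ≡ 2·3 + 1 (base 3). Lift 4: 9. −1: 8.
[1] 8 ≡ 2·4 (base 4). Lift 5: 10. −1: 9.
[2] 9 ≡ 5 + 4 (base 5). Lift 6: 10. −1: 9.

0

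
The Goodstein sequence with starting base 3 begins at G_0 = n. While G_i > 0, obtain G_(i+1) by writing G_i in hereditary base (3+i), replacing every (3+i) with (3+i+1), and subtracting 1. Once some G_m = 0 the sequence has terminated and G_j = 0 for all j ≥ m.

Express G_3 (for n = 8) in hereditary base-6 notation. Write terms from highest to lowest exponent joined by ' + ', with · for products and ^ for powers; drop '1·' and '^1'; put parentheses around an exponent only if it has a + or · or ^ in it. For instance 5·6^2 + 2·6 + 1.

6 + 5

8 —HB3→ 2·3 + 2 —bump→ 2·4 + 2 = 10 —(−1)→ 9
9 —HB4→ 2·4 + 1 —bump→ 2·5 + 1 = 11 —(−1)→ 10
10 —HB5→ 2·5 —bump→ 2·6 = 12 —(−1)→ 11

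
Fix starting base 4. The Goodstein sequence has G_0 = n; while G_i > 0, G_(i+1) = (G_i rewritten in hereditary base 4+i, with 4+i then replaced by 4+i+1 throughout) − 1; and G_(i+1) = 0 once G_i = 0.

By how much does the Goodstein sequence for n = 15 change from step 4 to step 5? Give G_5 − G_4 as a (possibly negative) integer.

1

(0) 15|_4 = 3·4 + 3 ↦ 3·5 + 3|_5 = 18 ⇒ 17
(1) 17|_5 = 3·5 + 2 ↦ 3·6 + 2|_6 = 20 ⇒ 19
(2) 19|_6 = 3·6 + 1 ↦ 3·7 + 1|_7 = 22 ⇒ 21
(3) 21|_7 = 3·7 ↦ 3·8|_8 = 24 ⇒ 23
(4) 23|_8 = 2·8 + 7 ↦ 2·9 + 7|_9 = 25 ⇒ 24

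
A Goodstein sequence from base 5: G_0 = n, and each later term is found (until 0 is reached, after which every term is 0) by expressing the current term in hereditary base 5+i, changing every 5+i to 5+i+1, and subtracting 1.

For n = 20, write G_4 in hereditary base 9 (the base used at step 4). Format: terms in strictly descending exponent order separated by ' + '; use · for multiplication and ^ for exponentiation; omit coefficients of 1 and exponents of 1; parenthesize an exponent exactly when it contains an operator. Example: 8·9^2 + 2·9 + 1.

3·9 + 2

G_0 = 20. HB_5(20) = 4·5. Bump = 24. G_1 = 23.
G_1 = 23. HB_6(23) = 3·6 + 5. Bump = 26. G_2 = 25.
G_2 = 25. HB_7(25) = 3·7 + 4. Bump = 28. G_3 = 27.
G_3 = 27. HB_8(27) = 3·8 + 3. Bump = 30. G_4 = 29.
G_4 = 29. HB_9(29) = 3·9 + 2. Bump = 32. G_5 = 31.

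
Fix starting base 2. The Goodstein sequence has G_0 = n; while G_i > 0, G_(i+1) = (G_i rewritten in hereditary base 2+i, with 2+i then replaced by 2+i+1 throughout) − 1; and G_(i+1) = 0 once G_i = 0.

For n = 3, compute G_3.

2

(0) 3|_2 = 2 + 1 ↦ 3 + 1|_3 = 4 ⇒ 3
(1) 3|_3 = 3 ↦ 4|_4 = 4 ⇒ 3
(2) 3|_4 = 3 ↦ 3|_5 = 3 ⇒ 2
(3) 2|_5 = 2 ↦ 2|_6 = 2 ⇒ 1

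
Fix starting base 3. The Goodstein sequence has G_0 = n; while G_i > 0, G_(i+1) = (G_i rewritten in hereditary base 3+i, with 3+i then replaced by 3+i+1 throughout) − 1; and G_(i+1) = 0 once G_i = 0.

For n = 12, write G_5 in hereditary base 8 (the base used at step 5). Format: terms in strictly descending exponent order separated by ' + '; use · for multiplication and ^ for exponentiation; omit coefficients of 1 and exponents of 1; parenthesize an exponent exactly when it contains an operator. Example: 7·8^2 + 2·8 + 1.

base 3: 12 = 3^2 + 3; at 4: 4^2 + 4 = 20; next = 19
base 4: 19 = 4^2 + 3; at 5: 5^2 + 3 = 28; next = 27
base 5: 27 = 5^2 + 2; at 6: 6^2 + 2 = 38; next = 37
base 6: 37 = 6^2 + 1; at 7: 7^2 + 1 = 50; next = 49
base 7: 49 = 7^2; at 8: 8^2 = 64; next = 63
base 8: 63 = 7·8 + 7; at 9: 7·9 + 7 = 70; next = 69

7·8 + 7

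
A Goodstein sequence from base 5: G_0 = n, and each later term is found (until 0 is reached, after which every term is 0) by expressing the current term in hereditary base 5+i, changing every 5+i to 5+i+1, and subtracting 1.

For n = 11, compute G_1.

step 0: 11 = 2·5 + 1; sub 6 for 5: 2·6 + 1; = 13; G_1 = 13−1 = 12
step 1: 12 = 2·6; sub 7 for 6: 2·7; = 14; G_2 = 14−1 = 13

12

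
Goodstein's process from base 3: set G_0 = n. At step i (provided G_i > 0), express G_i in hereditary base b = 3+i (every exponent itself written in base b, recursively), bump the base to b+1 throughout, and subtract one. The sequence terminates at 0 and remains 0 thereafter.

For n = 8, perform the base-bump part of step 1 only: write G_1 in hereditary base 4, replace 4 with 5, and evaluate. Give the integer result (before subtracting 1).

[0] 8 ≡ 2·3 + 2 (base 3). Lift 4: 10. −1: 9.
[1] 9 ≡ 2·4 + 1 (base 4). Lift 5: 11. −1: 10.

11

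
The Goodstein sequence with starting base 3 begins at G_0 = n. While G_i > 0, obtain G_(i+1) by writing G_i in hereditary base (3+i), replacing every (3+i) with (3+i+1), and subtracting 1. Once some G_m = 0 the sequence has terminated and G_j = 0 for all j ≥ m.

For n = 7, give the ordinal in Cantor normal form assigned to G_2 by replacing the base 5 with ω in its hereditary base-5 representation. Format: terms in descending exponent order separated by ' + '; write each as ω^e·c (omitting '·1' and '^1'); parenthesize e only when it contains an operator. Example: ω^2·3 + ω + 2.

ω + 4

G_0=7  [base 3] 2·3 + 1  →[3↦4]→  2·4 + 1 = 9  −1 ⇒ G_1=8
G_1=8  [base 4] 2·4  →[4↦5]→  2·5 = 10  −1 ⇒ G_2=9
G_2=9  [base 5] 5 + 4  →[5↦6]→  6 + 4 = 10  −1 ⇒ G_3=9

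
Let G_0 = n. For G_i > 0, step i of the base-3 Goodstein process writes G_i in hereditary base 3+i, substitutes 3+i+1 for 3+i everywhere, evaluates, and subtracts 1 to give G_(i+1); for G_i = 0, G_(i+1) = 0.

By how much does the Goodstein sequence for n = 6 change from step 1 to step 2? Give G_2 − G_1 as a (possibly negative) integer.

0

G_0=6  [base 3] 2·3  →[3↦4]→  2·4 = 8  −1 ⇒ G_1=7
G_1=7  [base 4] 4 + 3  →[4↦5]→  5 + 3 = 8  −1 ⇒ G_2=7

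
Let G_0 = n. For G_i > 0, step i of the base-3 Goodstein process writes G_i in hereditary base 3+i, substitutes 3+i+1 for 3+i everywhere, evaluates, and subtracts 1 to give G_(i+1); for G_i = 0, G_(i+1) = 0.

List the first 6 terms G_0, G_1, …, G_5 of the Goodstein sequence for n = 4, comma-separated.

4, 4, 4, 3, 2, 1

(0) 4|_3 = 3 + 1 ↦ 4 + 1|_4 = 5 ⇒ 4
(1) 4|_4 = 4 ↦ 5|_5 = 5 ⇒ 4
(2) 4|_5 = 4 ↦ 4|_6 = 4 ⇒ 3
(3) 3|_6 = 3 ↦ 3|_7 = 3 ⇒ 2
(4) 2|_7 = 2 ↦ 2|_8 = 2 ⇒ 1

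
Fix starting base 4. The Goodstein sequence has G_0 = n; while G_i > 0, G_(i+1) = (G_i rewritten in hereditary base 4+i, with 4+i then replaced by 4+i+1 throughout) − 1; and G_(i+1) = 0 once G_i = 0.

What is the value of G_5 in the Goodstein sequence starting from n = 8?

G_0 = 8. HB_4(8) = 2·4. Bump = 10. G_1 = 9.
G_1 = 9. HB_5(9) = 5 + 4. Bump = 10. G_2 = 9.
G_2 = 9. HB_6(9) = 6 + 3. Bump = 10. G_3 = 9.
G_3 = 9. HB_7(9) = 7 + 2. Bump = 10. G_4 = 9.
G_4 = 9. HB_8(9) = 8 + 1. Bump = 10. G_5 = 9.
G_5 = 9. HB_9(9) = 9. Bump = 10. G_6 = 9.

9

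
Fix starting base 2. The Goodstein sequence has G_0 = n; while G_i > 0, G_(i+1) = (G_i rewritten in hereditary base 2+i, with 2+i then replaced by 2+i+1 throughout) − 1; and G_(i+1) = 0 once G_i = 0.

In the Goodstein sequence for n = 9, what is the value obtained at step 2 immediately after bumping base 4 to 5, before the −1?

9843

base 2: 9 = 2^(2 + 1) + 1; at 3: 3^(3 + 1) + 1 = 82; next = 81
base 3: 81 = 3^(3 + 1); at 4: 4^(4 + 1) = 1024; next = 1023
base 4: 1023 = 3·4^4 + 3·4^3 + 3·4^2 + 3·4 + 3; at 5: 3·5^5 + 3·5^3 + 3·5^2 + 3·5 + 3 = 9843; next = 9842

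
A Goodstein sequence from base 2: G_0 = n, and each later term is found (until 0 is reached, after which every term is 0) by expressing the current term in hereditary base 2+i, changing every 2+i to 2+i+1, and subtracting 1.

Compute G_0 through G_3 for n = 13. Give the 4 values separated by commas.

G_0=13  [base 2] 2^(2 + 1) + 2^2 + 1  →[2↦3]→  3^(3 + 1) + 3^3 + 1 = 109  −1 ⇒ G_1=108
G_1=108  [base 3] 3^(3 + 1) + 3^3  →[3↦4]→  4^(4 + 1) + 4^4 = 1280  −1 ⇒ G_2=1279
G_2=1279  [base 4] 4^(4 + 1) + 3·4^3 + 3·4^2 + 3·4 + 3  →[4↦5]→  5^(5 + 1) + 3·5^3 + 3·5^2 + 3·5 + 3 = 16093  −1 ⇒ G_3=16092

13, 108, 1279, 16092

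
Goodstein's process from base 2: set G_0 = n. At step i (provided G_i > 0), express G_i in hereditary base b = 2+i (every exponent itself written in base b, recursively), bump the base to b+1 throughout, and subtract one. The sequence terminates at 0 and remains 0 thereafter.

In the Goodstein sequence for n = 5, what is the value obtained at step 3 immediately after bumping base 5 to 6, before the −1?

776

base 2: 5 = 2^2 + 1; at 3: 3^3 + 1 = 28; next = 27
base 3: 27 = 3^3; at 4: 4^4 = 256; next = 255
base 4: 255 = 3·4^3 + 3·4^2 + 3·4 + 3; at 5: 3·5^3 + 3·5^2 + 3·5 + 3 = 468; next = 467
base 5: 467 = 3·5^3 + 3·5^2 + 3·5 + 2; at 6: 3·6^3 + 3·6^2 + 3·6 + 2 = 776; next = 775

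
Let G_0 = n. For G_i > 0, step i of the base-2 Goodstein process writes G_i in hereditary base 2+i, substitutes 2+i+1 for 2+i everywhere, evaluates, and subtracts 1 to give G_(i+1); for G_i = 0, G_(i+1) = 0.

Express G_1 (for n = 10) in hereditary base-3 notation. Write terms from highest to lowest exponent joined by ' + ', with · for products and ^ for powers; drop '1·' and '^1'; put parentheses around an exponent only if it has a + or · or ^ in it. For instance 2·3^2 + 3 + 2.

(0) 10|_2 = 2^(2 + 1) + 2 ↦ 3^(3 + 1) + 3|_3 = 84 ⇒ 83
(1) 83|_3 = 3^(3 + 1) + 2 ↦ 4^(4 + 1) + 2|_4 = 1026 ⇒ 1025

3^(3 + 1) + 2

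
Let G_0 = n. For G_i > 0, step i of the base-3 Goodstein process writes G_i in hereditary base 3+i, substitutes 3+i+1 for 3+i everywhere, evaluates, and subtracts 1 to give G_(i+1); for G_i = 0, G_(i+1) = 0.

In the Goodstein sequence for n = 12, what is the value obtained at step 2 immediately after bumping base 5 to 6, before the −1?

G_0 = 12. HB_3(12) = 3^2 + 3. Bump = 20. G_1 = 19.
G_1 = 19. HB_4(19) = 4^2 + 3. Bump = 28. G_2 = 27.
G_2 = 27. HB_5(27) = 5^2 + 2. Bump = 38. G_3 = 37.

38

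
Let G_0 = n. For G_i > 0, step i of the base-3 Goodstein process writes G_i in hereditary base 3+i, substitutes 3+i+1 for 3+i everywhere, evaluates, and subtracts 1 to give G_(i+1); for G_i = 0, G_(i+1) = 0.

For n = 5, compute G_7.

1

[0] 5 ≡ 3 + 2 (base 3). Lift 4: 6. −1: 5.
[1] 5 ≡ 4 + 1 (base 4). Lift 5: 6. −1: 5.
[2] 5 ≡ 5 (base 5). Lift 6: 6. −1: 5.
[3] 5 ≡ 5 (base 6). Lift 7: 5. −1: 4.
[4] 4 ≡ 4 (base 7). Lift 8: 4. −1: 3.
[5] 3 ≡ 3 (base 8). Lift 9: 3. −1: 2.
[6] 2 ≡ 2 (base 9). Lift 10: 2. −1: 1.
[7] 1 ≡ 1 (base 10). Lift 11: 1. −1: 0.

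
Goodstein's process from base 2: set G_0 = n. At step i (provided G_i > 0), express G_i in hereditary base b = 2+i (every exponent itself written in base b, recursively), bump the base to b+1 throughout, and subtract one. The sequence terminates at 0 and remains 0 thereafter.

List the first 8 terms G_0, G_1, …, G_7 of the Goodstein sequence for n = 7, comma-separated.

G_0 = 7. HB_2(7) = 2^2 + 2 + 1. Bump = 31. G_1 = 30.
G_1 = 30. HB_3(30) = 3^3 + 3. Bump = 260. G_2 = 259.
G_2 = 259. HB_4(259) = 4^4 + 3. Bump = 3128. G_3 = 3127.
G_3 = 3127. HB_5(3127) = 5^5 + 2. Bump = 46658. G_4 = 46657.
G_4 = 46657. HB_6(46657) = 6^6 + 1. Bump = 823544. G_5 = 823543.
G_5 = 823543. HB_7(823543) = 7^7. Bump = 16777216. G_6 = 16777215.
G_6 = 16777215. HB_8(16777215) = 7·8^7 + 7·8^6 + 7·8^5 + 7·8^4 + 7·8^3 + 7·8^2 + 7·8 + 7. Bump = 37665880. G_7 = 37665879.

7, 30, 259, 3127, 46657, 823543, 16777215, 37665879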